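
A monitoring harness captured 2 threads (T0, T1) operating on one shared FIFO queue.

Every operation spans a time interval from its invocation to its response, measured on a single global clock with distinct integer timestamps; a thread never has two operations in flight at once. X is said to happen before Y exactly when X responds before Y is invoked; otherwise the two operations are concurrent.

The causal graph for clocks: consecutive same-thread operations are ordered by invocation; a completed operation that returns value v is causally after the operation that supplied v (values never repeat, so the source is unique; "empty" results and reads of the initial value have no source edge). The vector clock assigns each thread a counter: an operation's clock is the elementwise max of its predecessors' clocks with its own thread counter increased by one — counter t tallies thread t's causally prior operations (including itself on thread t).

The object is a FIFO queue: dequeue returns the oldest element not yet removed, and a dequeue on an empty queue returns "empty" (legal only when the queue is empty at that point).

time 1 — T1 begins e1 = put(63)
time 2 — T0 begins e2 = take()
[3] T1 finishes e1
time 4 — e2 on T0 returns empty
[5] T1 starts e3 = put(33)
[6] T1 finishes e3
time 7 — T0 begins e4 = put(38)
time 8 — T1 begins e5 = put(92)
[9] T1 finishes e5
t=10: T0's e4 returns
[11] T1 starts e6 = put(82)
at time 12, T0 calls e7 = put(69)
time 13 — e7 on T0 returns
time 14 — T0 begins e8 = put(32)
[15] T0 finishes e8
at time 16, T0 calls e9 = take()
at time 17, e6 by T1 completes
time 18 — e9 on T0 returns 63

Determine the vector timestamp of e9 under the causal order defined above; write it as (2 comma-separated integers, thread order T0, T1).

(5, 1)

VC(e1, invoked at 1): no causal predecessors; +1 on T1 → (0, 1)
VC(e2, invoked at 2): no causal predecessors; +1 on T0 → (1, 0)
invoked at 5, e3 merges VC(e1)=(0, 1) and bumps T1's slot → (0, 2)
invoked at 7, e4 merges VC(e2)=(1, 0) and bumps T0's slot → (2, 0)
invoked at 8, e5 merges VC(e3)=(0, 2) and bumps T1's slot → (0, 3)
invoked at 12, e7 merges VC(e4)=(2, 0) and bumps T0's slot → (3, 0)
invoked at 11, e6 merges VC(e5)=(0, 3) and bumps T1's slot → (0, 4)
invoked at 14, e8 merges VC(e7)=(3, 0) and bumps T0's slot → (4, 0)
invoked at 16, e9 merges VC(e1)=(0, 1), VC(e8)=(4, 0) and bumps T0's slot → (5, 1)
target: VC(e9) = (5, 1)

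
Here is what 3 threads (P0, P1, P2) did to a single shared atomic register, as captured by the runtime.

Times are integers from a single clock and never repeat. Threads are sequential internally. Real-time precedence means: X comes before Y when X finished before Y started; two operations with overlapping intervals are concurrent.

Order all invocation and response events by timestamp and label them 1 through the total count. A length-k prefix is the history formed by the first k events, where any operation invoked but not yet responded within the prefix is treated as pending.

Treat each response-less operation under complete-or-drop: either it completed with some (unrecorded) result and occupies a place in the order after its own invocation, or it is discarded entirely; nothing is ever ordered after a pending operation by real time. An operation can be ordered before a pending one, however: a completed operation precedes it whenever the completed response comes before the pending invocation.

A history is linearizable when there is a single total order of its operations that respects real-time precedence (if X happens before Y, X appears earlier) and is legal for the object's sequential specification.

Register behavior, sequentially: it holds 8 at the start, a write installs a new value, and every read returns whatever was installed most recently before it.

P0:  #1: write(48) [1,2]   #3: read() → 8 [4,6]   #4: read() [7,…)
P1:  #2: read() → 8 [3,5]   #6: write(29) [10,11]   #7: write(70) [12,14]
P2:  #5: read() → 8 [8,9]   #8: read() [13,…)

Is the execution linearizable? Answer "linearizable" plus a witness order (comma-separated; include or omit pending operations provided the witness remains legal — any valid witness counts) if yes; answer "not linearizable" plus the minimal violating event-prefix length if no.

already the first 5 events (up to #2's response at time 5) admit no linearization; the first 4 still do
the completed operations (2 total) allow one real-time order; the atomic register replay rejects it
no completion choice of the 1 pending operation (#3) rescues it — every subset was tried
one such order, #1, #2 (pending dropped), breaks at step 2 where #2 read() → 8 is illegal

not linearizable — minimal violating prefix: 5 events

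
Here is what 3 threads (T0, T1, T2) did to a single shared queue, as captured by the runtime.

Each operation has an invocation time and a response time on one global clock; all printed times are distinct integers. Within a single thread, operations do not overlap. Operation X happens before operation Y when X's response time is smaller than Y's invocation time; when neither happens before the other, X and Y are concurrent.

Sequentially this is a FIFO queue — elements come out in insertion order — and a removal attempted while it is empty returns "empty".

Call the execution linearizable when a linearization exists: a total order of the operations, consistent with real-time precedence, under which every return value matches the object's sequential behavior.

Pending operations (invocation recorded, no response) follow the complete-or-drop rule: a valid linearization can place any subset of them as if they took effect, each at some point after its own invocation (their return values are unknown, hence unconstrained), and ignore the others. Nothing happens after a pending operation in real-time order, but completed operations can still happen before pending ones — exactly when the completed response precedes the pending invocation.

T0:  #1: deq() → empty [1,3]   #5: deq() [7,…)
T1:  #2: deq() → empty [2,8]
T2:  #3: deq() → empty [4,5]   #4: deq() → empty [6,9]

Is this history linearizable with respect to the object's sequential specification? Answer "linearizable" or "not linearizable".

linearizable

a witness: #1, #2, #3, #4
step 1: #1 deq() → empty — queue <>
step 2: #2 deq() → empty — queue <>
step 3: #3 deq() → empty — queue <>
step 4: #4 deq() → empty — queue <>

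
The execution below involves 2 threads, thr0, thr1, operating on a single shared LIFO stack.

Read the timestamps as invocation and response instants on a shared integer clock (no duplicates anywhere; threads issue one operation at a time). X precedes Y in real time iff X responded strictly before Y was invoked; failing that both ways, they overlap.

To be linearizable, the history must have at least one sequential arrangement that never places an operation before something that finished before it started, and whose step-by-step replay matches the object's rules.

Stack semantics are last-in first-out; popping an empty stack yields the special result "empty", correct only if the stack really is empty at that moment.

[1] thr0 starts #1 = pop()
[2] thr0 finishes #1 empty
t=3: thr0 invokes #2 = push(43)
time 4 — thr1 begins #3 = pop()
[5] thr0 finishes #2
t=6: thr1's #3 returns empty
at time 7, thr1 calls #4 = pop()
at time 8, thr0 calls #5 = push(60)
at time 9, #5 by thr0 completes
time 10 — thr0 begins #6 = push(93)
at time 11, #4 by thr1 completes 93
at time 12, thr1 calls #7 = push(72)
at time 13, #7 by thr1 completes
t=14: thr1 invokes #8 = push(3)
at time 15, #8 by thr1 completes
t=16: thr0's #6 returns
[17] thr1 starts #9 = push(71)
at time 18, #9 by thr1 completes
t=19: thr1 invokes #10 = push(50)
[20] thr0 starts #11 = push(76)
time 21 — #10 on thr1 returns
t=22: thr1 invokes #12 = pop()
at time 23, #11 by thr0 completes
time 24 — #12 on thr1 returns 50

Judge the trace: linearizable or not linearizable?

a witness: #1, #3, #2, #5, #6, #4, #7, #8, #9, #10, #12, #11
after step 1 (#1 pop() → empty): stack <>
after step 2 (#3 pop() → empty): stack <>
after step 3 (#2 push(43)): stack <43>
after step 4 (#5 push(60)): stack <43,60>
after step 5 (#6 push(93)): stack <43,60,93>
after step 6 (#4 pop() → 93): stack <43,60>
after step 7 (#7 push(72)): stack <43,60,72>
after step 8 (#8 push(3)): stack <43,60,72,3>
after step 9 (#9 push(71)): stack <43,60,72,3,71>
after step 10 (#10 push(50)): stack <43,60,72,3,71,50>
after step 11 (#12 pop() → 50): stack <43,60,72,3,71>
after step 12 (#11 push(76)): stack <43,60,72,3,71,76>

linearizable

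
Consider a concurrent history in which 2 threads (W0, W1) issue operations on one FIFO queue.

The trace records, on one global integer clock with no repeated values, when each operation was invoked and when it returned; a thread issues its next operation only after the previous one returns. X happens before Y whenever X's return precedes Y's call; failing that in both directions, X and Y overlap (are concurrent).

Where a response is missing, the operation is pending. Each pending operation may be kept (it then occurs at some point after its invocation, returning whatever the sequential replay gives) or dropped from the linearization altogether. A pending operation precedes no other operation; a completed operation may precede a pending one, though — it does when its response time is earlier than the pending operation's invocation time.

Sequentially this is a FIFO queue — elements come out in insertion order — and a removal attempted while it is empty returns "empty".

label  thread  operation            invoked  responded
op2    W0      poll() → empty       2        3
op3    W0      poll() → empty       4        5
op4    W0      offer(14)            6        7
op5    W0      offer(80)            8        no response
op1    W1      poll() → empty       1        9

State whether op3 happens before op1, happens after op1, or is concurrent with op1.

concurrent

op3 spans [4,5], op1 spans [1,9]
the intervals overlap in both directions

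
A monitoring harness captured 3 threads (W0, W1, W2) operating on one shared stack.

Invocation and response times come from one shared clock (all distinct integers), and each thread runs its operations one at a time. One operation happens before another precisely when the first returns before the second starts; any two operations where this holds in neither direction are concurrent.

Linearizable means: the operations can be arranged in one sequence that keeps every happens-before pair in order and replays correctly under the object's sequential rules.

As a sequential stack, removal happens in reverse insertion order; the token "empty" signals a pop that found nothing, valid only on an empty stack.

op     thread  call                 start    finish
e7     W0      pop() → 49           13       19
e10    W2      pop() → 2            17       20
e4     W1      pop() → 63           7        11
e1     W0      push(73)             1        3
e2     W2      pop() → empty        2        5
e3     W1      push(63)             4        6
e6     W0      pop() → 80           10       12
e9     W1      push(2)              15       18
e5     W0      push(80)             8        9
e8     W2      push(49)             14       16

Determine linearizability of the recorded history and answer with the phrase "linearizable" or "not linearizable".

linearizable

witness order: e2, e1, e3, e4, e5, e6, e8, e7, e9, e10
after step 1 (e2 pop() → empty): stack <>
after step 2 (e1 push(73)): stack <73>
after step 3 (e3 push(63)): stack <73,63>
after step 4 (e4 pop() → 63): stack <73>
after step 5 (e5 push(80)): stack <73,80>
after step 6 (e6 pop() → 80): stack <73>
after step 7 (e8 push(49)): stack <73,49>
after step 8 (e7 pop() → 49): stack <73>
after step 9 (e9 push(2)): stack <73,2>
after step 10 (e10 pop() → 2): stack <73>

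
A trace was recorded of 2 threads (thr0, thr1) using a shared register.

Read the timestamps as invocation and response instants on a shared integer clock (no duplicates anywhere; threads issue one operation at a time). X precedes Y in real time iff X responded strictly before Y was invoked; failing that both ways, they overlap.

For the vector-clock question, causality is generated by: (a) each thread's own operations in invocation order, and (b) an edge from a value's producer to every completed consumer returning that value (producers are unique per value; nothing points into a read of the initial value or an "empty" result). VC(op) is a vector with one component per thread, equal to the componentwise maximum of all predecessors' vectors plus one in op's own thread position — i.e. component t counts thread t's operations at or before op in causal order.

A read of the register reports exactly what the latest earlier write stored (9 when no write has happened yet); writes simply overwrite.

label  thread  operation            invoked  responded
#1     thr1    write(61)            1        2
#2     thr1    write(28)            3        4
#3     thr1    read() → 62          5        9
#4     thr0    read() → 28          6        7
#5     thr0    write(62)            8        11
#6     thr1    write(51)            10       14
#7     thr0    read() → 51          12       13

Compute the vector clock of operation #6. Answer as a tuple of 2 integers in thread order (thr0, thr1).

(2, 4)

VC(#1, invoked at 1): no causal predecessors; +1 on thr1 → (0, 1)
VC(#2, invoked at 3): max of VC(#1)=(0, 1), then +1 on thread thr1 → (0, 2)
VC(#4, invoked at 6): max of VC(#2)=(0, 2), then +1 on thread thr0 → (1, 2)
VC(#5, invoked at 8): max of VC(#4)=(1, 2), then +1 on thread thr0 → (2, 2)
VC(#3, invoked at 5): max of VC(#2)=(0, 2), VC(#5)=(2, 2), then +1 on thread thr1 → (2, 3)
VC(#6, invoked at 10): max of VC(#3)=(2, 3), then +1 on thread thr1 → (2, 4)
VC(#7, invoked at 12): max of VC(#5)=(2, 2), VC(#6)=(2, 4), then +1 on thread thr0 → (3, 4)
target: VC(#6) = (2, 4)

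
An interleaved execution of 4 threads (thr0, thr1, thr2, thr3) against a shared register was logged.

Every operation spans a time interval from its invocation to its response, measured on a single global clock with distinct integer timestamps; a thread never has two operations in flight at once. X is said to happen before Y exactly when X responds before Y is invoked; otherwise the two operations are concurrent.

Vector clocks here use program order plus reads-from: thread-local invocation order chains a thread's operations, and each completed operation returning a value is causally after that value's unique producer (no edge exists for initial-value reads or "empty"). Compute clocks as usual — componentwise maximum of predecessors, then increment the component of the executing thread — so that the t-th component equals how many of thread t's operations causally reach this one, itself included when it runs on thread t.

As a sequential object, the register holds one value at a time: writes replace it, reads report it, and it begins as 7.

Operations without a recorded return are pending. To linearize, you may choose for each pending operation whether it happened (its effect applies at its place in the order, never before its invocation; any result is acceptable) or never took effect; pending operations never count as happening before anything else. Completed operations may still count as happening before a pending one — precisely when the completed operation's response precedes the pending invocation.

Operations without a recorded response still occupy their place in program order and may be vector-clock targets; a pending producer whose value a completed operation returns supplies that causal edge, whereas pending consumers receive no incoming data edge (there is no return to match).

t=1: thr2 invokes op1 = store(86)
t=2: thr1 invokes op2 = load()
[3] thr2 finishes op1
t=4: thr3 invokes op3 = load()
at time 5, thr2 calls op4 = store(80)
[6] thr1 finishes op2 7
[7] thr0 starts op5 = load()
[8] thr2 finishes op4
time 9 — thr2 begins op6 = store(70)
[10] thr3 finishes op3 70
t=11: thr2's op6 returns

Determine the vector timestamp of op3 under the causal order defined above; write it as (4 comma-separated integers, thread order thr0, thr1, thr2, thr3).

VC(op1, invoked at 1): no causal predecessors; +1 on thr2 → (0, 0, 1, 0)
VC(op2, invoked at 2): no causal predecessors; +1 on thr1 → (0, 1, 0, 0)
VC(op5, invoked at 7): no causal predecessors; +1 on thr0 → (1, 0, 0, 0)
op4 (invocation 5): componentwise max over VC(op1)=(0, 0, 1, 0), +1 at thr2, giving (0, 0, 2, 0)
op6 (invocation 9): componentwise max over VC(op4)=(0, 0, 2, 0), +1 at thr2, giving (0, 0, 3, 0)
op3 (invocation 4): componentwise max over VC(op6)=(0, 0, 3, 0), +1 at thr3, giving (0, 0, 3, 1)
target: VC(op3) = (0, 0, 3, 1)

(0, 0, 3, 1)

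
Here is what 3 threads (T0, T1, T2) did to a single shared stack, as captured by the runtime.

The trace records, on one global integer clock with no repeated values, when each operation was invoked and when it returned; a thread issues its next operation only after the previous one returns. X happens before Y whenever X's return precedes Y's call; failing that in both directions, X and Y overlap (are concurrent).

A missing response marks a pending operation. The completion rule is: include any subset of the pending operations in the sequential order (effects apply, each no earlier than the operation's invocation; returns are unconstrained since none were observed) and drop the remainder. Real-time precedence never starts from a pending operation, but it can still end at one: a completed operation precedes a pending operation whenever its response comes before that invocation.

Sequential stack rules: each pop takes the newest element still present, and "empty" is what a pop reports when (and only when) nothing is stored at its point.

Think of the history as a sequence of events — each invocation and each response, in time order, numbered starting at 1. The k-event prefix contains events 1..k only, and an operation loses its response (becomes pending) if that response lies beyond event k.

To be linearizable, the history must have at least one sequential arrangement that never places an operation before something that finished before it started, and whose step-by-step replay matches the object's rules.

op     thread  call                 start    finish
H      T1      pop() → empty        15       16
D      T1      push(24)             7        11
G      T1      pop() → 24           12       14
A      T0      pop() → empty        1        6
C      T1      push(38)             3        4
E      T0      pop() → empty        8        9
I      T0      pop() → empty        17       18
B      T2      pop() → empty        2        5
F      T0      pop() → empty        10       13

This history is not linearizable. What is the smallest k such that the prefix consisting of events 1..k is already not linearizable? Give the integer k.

events 1..8 are linearizable; a witness order is A, B, C:
after step 1 (A pop() → empty): stack <>
after step 2 (B pop() → empty): stack <>
after step 3 (C push(38)): stack <38>
at event 9 (E's time-9 response) nothing linearizes any more
include/drop combinations of the 1 pending operation (D) were all tried; none helps
e.g. A, B, C, E (pending dropped): illegal at step 4, since E pop() → empty cannot apply there
e.g. A, C, B, E (pending dropped): illegal at step 3, since B pop() → empty cannot apply there

9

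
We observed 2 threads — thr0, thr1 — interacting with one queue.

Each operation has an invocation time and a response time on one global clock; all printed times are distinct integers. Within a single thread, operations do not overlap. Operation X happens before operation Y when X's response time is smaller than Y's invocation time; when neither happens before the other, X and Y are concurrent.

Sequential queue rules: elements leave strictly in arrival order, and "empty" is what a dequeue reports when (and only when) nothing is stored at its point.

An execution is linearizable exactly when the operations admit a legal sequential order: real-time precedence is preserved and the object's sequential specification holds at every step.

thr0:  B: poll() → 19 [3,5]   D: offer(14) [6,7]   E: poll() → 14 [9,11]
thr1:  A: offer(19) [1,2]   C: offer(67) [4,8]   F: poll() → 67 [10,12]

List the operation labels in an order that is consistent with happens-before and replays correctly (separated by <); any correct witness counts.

A < B < C < D < F < E

after step 1 (A offer(19)): queue <19>
after step 2 (B poll() → 19): queue <>
after step 3 (C offer(67)): queue <67>
after step 4 (D offer(14)): queue <67,14>
after step 5 (F poll() → 67): queue <14>
after step 6 (E poll() → 14): queue <>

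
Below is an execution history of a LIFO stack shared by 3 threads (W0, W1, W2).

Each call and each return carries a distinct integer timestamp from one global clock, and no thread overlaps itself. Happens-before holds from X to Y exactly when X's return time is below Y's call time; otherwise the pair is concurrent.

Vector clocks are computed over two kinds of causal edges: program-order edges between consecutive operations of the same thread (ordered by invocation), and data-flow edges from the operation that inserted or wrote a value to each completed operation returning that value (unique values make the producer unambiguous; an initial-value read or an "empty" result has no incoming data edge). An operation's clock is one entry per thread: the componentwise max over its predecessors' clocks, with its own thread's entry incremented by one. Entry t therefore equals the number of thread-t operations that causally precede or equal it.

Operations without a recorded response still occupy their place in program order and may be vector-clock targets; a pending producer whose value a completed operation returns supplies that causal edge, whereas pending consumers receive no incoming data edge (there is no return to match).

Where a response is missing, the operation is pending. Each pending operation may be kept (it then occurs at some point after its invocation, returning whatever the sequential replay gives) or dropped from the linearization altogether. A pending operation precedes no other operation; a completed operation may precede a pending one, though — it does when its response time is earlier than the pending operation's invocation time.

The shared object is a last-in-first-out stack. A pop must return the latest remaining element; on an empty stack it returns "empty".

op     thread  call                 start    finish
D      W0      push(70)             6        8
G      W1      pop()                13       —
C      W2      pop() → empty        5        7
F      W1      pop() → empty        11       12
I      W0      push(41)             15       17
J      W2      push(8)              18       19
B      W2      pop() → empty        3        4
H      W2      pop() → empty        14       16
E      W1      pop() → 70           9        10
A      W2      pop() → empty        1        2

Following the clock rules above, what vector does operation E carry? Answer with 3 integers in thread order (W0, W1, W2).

invoked at 1, A has no predecessors; its own W2 bump gives (0, 0, 1)
invoked at 6, D has no predecessors; its own W0 bump gives (1, 0, 0)
B (invocation 3): componentwise max over VC(A)=(0, 0, 1), +1 at W2, giving (0, 0, 2)
E (invocation 9): componentwise max over VC(D)=(1, 0, 0), +1 at W1, giving (1, 1, 0)
I (invocation 15): componentwise max over VC(D)=(1, 0, 0), +1 at W0, giving (2, 0, 0)
C (invocation 5): componentwise max over VC(B)=(0, 0, 2), +1 at W2, giving (0, 0, 3)
F (invocation 11): componentwise max over VC(E)=(1, 1, 0), +1 at W1, giving (1, 2, 0)
H (invocation 14): componentwise max over VC(C)=(0, 0, 3), +1 at W2, giving (0, 0, 4)
G (invocation 13): componentwise max over VC(F)=(1, 2, 0), +1 at W1, giving (1, 3, 0)
J (invocation 18): componentwise max over VC(H)=(0, 0, 4), +1 at W2, giving (0, 0, 5)
target: VC(E) = (1, 1, 0)

(1, 1, 0)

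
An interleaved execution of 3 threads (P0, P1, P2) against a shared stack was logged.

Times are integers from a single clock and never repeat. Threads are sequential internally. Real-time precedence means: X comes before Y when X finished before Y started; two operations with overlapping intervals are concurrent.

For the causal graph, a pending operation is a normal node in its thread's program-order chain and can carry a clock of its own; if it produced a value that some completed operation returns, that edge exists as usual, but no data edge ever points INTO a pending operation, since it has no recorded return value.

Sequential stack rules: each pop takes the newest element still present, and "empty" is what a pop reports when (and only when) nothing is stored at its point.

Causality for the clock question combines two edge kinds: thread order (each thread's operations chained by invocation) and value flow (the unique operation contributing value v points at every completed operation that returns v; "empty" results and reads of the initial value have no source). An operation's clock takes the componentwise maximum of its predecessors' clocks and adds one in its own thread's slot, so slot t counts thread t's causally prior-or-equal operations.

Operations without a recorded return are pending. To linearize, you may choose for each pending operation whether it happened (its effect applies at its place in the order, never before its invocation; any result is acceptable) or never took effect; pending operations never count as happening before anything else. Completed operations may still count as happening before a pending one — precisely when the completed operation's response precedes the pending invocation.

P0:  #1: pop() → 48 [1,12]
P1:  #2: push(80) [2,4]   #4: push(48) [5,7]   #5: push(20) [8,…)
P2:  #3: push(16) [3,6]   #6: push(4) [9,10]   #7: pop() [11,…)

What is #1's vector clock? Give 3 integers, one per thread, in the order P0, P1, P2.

(1, 2, 0)

root op #3, invoked 3: fresh clock plus P2's own tick → (0, 0, 1)
root op #2, invoked 2: fresh clock plus P1's own tick → (0, 1, 0)
invoked at 9, #6 merges VC(#3)=(0, 0, 1) and bumps P2's slot → (0, 0, 2)
invoked at 5, #4 merges VC(#2)=(0, 1, 0) and bumps P1's slot → (0, 2, 0)
invoked at 11, #7 merges VC(#6)=(0, 0, 2) and bumps P2's slot → (0, 0, 3)
invoked at 8, #5 merges VC(#4)=(0, 2, 0) and bumps P1's slot → (0, 3, 0)
invoked at 1, #1 merges VC(#4)=(0, 2, 0) and bumps P0's slot → (1, 2, 0)
target: VC(#1) = (1, 2, 0)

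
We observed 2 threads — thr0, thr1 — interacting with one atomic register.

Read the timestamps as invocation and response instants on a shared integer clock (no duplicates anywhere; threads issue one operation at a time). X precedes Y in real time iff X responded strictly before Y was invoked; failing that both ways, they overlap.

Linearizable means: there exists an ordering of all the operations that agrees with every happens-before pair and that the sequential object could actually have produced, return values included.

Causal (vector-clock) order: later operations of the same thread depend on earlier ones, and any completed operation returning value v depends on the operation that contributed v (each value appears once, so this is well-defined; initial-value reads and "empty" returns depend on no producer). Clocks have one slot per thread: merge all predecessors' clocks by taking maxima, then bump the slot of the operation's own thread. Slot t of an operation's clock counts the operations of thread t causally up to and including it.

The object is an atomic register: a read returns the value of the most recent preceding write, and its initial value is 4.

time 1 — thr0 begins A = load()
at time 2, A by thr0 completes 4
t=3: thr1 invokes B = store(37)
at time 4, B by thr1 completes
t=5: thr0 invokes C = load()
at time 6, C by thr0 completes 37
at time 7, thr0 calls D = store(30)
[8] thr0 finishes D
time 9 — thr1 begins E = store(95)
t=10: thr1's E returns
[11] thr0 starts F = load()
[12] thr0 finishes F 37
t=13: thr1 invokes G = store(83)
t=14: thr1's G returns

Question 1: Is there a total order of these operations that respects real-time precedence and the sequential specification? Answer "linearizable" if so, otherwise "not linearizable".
not linearizable

prefix check: 1..11 passes, 1..12 fails once F's time-12 response joins
a single order respects real time; the 6 completed atomic register operations fail replay along it
for example A, B, C, D, E, F fails at step 6: F load() → 37 is not legal there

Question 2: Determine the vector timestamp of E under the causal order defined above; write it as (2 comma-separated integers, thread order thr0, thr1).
(0, 2)

no predecessors for B (invoked 3): thr1 increments from zero → (0, 1)
no predecessors for A (invoked 1): thr0 increments from zero → (1, 0)
E, invoked 9, takes VC(B)=(0, 1) under max, adds 1 for thr1 → (0, 2)
G, invoked 13, takes VC(E)=(0, 2) under max, adds 1 for thr1 → (0, 3)
C, invoked 5, takes VC(A)=(1, 0), VC(B)=(0, 1) under max, adds 1 for thr0 → (2, 1)
D, invoked 7, takes VC(C)=(2, 1) under max, adds 1 for thr0 → (3, 1)
F, invoked 11, takes VC(B)=(0, 1), VC(D)=(3, 1) under max, adds 1 for thr0 → (4, 1)
target: VC(E) = (0, 2)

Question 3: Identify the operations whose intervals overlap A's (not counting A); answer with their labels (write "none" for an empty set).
none

A spans [1,2]; an op avoiding the whole window 1..2 is ordered, any other is concurrent
B [3,4]: after
C [5,6]: after
D [7,8]: after
E [9,10]: after
F [11,12]: after
G [13,14]: after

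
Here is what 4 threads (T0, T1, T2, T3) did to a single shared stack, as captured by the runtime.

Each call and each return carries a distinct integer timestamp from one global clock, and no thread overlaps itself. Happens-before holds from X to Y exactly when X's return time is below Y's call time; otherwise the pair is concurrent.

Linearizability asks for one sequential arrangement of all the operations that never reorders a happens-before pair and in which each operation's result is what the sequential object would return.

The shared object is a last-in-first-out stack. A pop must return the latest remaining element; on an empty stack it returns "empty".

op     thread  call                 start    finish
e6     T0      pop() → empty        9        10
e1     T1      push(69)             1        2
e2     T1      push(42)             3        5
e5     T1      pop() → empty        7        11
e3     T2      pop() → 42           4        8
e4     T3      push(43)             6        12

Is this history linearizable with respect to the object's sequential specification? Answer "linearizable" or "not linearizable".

cut after 10 events: linearizable; cut after 11 events (e5 responds, time 11): not linearizable
the 5 completed operations admit 5 real-time orders; each fails the stack replay
no completion choice of the 1 pending operation (e4) rescues it — every subset was tried
for example e1, e2, e3, e5, e6 (pending dropped) fails at step 4: e5 pop() → empty is not legal there
for example e1, e2, e3, e6, e5 (pending dropped) fails at step 4: e6 pop() → empty is not legal there

not linearizable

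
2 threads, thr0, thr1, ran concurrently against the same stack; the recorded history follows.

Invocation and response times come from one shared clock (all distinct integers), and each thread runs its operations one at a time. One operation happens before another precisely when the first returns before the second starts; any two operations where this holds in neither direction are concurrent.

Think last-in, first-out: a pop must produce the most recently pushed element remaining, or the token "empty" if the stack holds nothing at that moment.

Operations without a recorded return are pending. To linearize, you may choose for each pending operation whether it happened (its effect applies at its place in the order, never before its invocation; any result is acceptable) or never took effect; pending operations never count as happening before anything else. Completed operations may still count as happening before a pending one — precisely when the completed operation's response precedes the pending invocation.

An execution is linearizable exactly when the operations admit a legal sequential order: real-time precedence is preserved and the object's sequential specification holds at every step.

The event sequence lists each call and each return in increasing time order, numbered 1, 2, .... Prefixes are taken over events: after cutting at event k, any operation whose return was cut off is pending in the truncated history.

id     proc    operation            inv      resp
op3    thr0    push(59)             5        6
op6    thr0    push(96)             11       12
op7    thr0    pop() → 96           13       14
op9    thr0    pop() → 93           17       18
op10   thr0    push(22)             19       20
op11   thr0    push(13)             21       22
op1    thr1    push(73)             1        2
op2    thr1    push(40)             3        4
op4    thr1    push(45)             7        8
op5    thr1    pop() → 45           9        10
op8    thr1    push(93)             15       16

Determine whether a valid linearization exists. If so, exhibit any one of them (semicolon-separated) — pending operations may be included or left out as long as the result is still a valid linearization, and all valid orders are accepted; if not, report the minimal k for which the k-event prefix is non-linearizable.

after step 1 (op1 push(73)): stack <73>
after step 2 (op2 push(40)): stack <73,40>
after step 3 (op3 push(59)): stack <73,40,59>
after step 4 (op4 push(45)): stack <73,40,59,45>
after step 5 (op5 pop() → 45): stack <73,40,59>
after step 6 (op6 push(96)): stack <73,40,59,96>
after step 7 (op7 pop() → 96): stack <73,40,59>
after step 8 (op8 push(93)): stack <73,40,59,93>
after step 9 (op9 pop() → 93): stack <73,40,59>
after step 10 (op10 push(22)): stack <73,40,59,22>
after step 11 (op11 push(13)): stack <73,40,59,22,13>

linearizable — witness: op1; op2; op3; op4; op5; op6; op7; op8; op9; op10; op11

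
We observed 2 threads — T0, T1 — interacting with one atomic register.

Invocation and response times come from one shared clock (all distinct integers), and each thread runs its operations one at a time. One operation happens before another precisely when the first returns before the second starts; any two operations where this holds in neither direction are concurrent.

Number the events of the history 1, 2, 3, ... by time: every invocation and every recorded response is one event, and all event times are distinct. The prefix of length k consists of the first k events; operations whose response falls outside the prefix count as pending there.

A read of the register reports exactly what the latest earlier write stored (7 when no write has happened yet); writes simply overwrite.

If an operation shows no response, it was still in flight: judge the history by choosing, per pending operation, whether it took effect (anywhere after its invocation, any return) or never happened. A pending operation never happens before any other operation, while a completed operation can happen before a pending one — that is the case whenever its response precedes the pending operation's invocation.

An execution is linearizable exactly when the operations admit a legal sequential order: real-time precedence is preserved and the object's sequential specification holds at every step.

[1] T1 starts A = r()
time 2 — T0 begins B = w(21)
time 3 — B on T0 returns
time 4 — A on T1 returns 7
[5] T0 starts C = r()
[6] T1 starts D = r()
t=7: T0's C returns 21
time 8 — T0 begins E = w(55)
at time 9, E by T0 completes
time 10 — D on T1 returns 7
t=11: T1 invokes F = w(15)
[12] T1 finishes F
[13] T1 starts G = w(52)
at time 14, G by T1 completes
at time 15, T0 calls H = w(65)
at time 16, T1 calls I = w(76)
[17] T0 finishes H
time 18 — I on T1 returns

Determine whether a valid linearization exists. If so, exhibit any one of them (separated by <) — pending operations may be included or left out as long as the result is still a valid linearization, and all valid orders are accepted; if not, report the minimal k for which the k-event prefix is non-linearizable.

not linearizable — minimal violating prefix: 10 events

through event 9 a valid linearization exists; event 10 (D responding at time 10) ends that
6 orders of the 5 completed atomic register ops respect real time; none is legal
one such order, A, B, C, D, E, breaks at step 4 where D r() → 7 is illegal
one such order, A, B, C, E, D, breaks at step 5 where D r() → 7 is illegal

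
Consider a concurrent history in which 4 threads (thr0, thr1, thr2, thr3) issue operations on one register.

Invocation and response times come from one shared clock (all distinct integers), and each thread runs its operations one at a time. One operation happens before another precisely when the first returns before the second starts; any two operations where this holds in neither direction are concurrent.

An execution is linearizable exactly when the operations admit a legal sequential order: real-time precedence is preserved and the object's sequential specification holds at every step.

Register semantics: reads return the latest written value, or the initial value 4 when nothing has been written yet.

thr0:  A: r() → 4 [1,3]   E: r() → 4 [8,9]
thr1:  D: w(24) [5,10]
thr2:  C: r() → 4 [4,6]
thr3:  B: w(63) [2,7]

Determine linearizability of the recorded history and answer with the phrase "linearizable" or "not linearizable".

not linearizable

events 1..8 are fine; event 9 — the response of E at time 9 — makes the prefix non-linearizable
the 4 completed operations admit 3 real-time orders; each fails the register replay
completion choices over the 1 pending operation (D) were checked; none helps
sample order A, B, C, E (pending dropped) stalls at step 3 — C r() → 4 has no legal effect
sample order A, C, B, E (pending dropped) stalls at step 4 — E r() → 4 has no legal effect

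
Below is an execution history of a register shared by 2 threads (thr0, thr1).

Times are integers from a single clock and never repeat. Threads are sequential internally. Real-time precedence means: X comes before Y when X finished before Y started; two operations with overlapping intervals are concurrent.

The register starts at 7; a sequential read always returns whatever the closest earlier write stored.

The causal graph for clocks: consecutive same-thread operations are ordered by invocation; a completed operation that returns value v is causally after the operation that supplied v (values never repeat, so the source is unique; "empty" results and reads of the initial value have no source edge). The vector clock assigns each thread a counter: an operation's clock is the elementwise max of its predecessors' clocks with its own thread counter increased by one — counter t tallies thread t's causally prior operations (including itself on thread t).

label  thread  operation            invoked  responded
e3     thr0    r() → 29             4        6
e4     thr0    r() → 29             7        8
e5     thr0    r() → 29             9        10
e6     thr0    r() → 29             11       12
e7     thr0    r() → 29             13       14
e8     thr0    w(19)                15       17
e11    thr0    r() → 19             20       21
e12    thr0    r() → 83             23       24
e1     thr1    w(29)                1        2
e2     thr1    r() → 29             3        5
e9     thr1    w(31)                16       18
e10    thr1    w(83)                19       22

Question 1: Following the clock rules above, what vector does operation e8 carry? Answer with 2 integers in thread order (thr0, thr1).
no predecessors for e1 (invoked 1): thr1 increments from zero → (0, 1)
from VC(e1)=(0, 1), e2 (invoked 3) maxes components and bumps thr1 → (0, 2)
from VC(e1)=(0, 1), e3 (invoked 4) maxes components and bumps thr0 → (1, 1)
from VC(e2)=(0, 2), e9 (invoked 16) maxes components and bumps thr1 → (0, 3)
from VC(e1)=(0, 1), VC(e3)=(1, 1), e4 (invoked 7) maxes components and bumps thr0 → (2, 1)
from VC(e9)=(0, 3), e10 (invoked 19) maxes components and bumps thr1 → (0, 4)
from VC(e1)=(0, 1), VC(e4)=(2, 1), e5 (invoked 9) maxes components and bumps thr0 → (3, 1)
from VC(e1)=(0, 1), VC(e5)=(3, 1), e6 (invoked 11) maxes components and bumps thr0 → (4, 1)
from VC(e1)=(0, 1), VC(e6)=(4, 1), e7 (invoked 13) maxes components and bumps thr0 → (5, 1)
from VC(e7)=(5, 1), e8 (invoked 15) maxes components and bumps thr0 → (6, 1)
from VC(e8)=(6, 1), e11 (invoked 20) maxes components and bumps thr0 → (7, 1)
from VC(e10)=(0, 4), VC(e11)=(7, 1), e12 (invoked 23) maxes components and bumps thr0 → (8, 4)
target: VC(e8) = (6, 1)

(6, 1)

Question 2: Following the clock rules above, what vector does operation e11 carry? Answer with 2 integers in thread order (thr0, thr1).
e1, invoked 1, has no incoming edges; only thr1's bump applies → (0, 1)
merge at e2 (invoked 3): VC(e1)=(0, 1), own-thread bump on thr1 → (0, 2)
merge at e3 (invoked 4): VC(e1)=(0, 1), own-thread bump on thr0 → (1, 1)
merge at e9 (invoked 16): VC(e2)=(0, 2), own-thread bump on thr1 → (0, 3)
merge at e4 (invoked 7): VC(e1)=(0, 1), VC(e3)=(1, 1), own-thread bump on thr0 → (2, 1)
merge at e10 (invoked 19): VC(e9)=(0, 3), own-thread bump on thr1 → (0, 4)
merge at e5 (invoked 9): VC(e1)=(0, 1), VC(e4)=(2, 1), own-thread bump on thr0 → (3, 1)
merge at e6 (invoked 11): VC(e1)=(0, 1), VC(e5)=(3, 1), own-thread bump on thr0 → (4, 1)
merge at e7 (invoked 13): VC(e1)=(0, 1), VC(e6)=(4, 1), own-thread bump on thr0 → (5, 1)
merge at e8 (invoked 15): VC(e7)=(5, 1), own-thread bump on thr0 → (6, 1)
merge at e11 (invoked 20): VC(e8)=(6, 1), own-thread bump on thr0 → (7, 1)
merge at e12 (invoked 23): VC(e10)=(0, 4), VC(e11)=(7, 1), own-thread bump on thr0 → (8, 4)
target: VC(e11) = (7, 1)

(7, 1)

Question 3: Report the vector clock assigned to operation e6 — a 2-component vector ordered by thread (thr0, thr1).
VC(e1, invoked at 1): no causal predecessors; +1 on thr1 → (0, 1)
e2 (invocation 3): componentwise max over VC(e1)=(0, 1), +1 at thr1, giving (0, 2)
e3 (invocation 4): componentwise max over VC(e1)=(0, 1), +1 at thr0, giving (1, 1)
e9 (invocation 16): componentwise max over VC(e2)=(0, 2), +1 at thr1, giving (0, 3)
e4 (invocation 7): componentwise max over VC(e1)=(0, 1), VC(e3)=(1, 1), +1 at thr0, giving (2, 1)
e10 (invocation 19): componentwise max over VC(e9)=(0, 3), +1 at thr1, giving (0, 4)
e5 (invocation 9): componentwise max over VC(e1)=(0, 1), VC(e4)=(2, 1), +1 at thr0, giving (3, 1)
e6 (invocation 11): componentwise max over VC(e1)=(0, 1), VC(e5)=(3, 1), +1 at thr0, giving (4, 1)
e7 (invocation 13): componentwise max over VC(e1)=(0, 1), VC(e6)=(4, 1), +1 at thr0, giving (5, 1)
e8 (invocation 15): componentwise max over VC(e7)=(5, 1), +1 at thr0, giving (6, 1)
e11 (invocation 20): componentwise max over VC(e8)=(6, 1), +1 at thr0, giving (7, 1)
e12 (invocation 23): componentwise max over VC(e10)=(0, 4), VC(e11)=(7, 1), +1 at thr0, giving (8, 4)
target: VC(e6) = (4, 1)

(4, 1)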